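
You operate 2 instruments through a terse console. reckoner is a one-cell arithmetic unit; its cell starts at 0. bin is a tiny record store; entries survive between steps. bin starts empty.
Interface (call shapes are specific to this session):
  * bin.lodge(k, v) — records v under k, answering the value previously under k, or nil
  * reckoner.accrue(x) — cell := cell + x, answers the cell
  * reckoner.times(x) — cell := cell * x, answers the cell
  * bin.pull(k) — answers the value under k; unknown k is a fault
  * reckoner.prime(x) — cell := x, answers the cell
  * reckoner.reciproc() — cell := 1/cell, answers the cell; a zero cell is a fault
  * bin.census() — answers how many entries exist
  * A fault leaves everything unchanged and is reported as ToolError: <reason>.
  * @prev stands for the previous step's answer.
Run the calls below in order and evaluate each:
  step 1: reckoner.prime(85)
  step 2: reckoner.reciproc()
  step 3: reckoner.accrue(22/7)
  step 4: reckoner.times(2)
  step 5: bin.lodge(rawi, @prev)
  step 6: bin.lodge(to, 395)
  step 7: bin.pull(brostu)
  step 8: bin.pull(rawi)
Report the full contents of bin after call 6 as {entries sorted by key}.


Answer: {rawi=3754/595, to=395}

Derivation:
> reckoner.prime x→85
[out] 85
> reckoner.reciproc
[out] 1/85
> reckoner.accrue x→22/7
[out] 1877/595
> reckoner.times x→2
[out] 3754/595
> bin.lodge k→rawi v→@prev
[out] nil
> bin.lodge k→to v→395
[out] nil
> bin.pull k→brostu
[out] ToolError: no such key brostu
> bin.pull k→rawi
[out] 3754/595


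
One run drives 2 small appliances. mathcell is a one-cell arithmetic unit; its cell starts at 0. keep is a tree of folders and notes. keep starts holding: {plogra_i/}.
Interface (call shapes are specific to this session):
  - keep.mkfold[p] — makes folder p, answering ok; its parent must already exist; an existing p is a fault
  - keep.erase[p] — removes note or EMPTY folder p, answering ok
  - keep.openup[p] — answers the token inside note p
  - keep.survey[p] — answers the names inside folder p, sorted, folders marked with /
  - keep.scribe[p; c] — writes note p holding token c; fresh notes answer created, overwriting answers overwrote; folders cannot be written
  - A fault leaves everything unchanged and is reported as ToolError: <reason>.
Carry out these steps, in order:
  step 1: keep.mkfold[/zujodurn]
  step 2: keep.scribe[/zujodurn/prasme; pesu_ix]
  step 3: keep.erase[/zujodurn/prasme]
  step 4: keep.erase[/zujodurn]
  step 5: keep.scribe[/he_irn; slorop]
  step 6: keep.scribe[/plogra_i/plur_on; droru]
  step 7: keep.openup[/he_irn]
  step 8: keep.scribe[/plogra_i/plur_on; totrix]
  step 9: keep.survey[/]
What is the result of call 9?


Now I run keep.mkfold using p→/zujodurn, and get ok.
Using keep.scribe using p→/zujodurn/prasme, c→pesu_ix, and see created.
Next I call keep.erase using p→/zujodurn/prasme, → ok.
I invoke keep.erase using p→/zujodurn, yielding ok.
I call keep.scribe using p→/he_irn, c→slorop, which returns created.
Calling keep.scribe using p→/plogra_i/plur_on, c→droru, giving created.
Now I run keep.openup using p→/he_irn, → slorop.
I use keep.scribe using p→/plogra_i/plur_on, c→totrix, giving overwrote.
I try keep.survey using p→/, and observe [he_irn, plogra_i/].

Answer: [he_irn, plogra_i/]


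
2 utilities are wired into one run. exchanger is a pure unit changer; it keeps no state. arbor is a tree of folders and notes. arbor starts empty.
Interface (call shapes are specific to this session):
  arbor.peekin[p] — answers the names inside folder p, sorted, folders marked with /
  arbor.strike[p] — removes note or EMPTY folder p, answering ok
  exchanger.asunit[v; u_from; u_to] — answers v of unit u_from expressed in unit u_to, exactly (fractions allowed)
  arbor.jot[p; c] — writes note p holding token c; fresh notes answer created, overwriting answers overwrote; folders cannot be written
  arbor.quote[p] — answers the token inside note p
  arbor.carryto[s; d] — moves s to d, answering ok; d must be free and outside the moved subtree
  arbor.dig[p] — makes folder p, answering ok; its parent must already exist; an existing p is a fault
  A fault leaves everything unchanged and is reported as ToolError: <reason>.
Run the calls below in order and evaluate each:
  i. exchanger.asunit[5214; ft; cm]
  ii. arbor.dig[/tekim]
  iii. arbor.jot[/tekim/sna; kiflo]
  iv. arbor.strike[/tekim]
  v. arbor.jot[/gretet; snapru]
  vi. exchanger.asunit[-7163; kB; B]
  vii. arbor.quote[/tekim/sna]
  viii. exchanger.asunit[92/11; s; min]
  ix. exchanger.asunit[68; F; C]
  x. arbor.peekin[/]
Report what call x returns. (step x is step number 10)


Answer: [gretet, tekim/]

Derivation:
! 1. asunit(v='5214', u_from='ft', u_to='cm') -> 3973068/25
! 2. dig(p='/tekim') -> ok
! 3. jot(p='/tekim/sna', c='kiflo') -> created
! 4. strike(p='/tekim') -> ToolError: not empty
! 5. jot(p='/gretet', c='snapru') -> created
! 6. asunit(v='-7163', u_from='kB', u_to='B') -> -7163000
! 7. quote(p='/tekim/sna') -> kiflo
! 8. asunit(v='92/11', u_from='s', u_to='min') -> 23/165
! 9. asunit(v='68', u_from='F', u_to='C') -> 20
! 10. peekin(p='/') -> [gretet, tekim/]


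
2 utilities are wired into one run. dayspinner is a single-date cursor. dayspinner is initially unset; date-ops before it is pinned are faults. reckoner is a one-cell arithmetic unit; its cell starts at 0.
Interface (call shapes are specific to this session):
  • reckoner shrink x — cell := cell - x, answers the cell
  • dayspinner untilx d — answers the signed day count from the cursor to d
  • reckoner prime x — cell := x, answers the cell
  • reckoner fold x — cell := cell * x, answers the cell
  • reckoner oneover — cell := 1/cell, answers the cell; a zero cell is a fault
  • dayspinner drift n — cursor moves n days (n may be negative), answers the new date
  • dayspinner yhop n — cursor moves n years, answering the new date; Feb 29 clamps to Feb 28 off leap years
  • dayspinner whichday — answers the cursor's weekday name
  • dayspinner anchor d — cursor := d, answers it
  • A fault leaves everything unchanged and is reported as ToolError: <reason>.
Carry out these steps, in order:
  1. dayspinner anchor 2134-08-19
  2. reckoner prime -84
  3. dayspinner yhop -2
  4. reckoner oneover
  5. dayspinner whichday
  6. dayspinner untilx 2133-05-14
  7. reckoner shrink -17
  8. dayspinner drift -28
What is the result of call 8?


# dayspinner anchor(2134-08-19) ~> 2134-08-19
# reckoner prime(-84) ~> -84
# dayspinner yhop(-2) ~> 2132-08-19
# reckoner oneover() ~> -1/84
# dayspinner whichday() ~> Tuesday
# dayspinner untilx(2133-05-14) ~> 268
# reckoner shrink(-17) ~> 1427/84
# dayspinner drift(-28) ~> 2132-07-22

Answer: 2132-07-22


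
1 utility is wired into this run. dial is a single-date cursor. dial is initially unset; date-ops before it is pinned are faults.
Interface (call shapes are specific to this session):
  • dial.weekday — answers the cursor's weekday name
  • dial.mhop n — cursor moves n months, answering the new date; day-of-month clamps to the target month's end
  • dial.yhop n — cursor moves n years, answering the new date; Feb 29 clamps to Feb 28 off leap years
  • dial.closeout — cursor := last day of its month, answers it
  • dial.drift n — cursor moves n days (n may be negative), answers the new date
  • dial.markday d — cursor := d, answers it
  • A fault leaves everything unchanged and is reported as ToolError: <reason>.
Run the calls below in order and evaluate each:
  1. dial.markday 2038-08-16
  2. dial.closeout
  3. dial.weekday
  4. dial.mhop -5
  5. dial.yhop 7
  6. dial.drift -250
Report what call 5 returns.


Answer: 2045-03-31

Derivation:
-- dial.markday(2038-08-16) => 2038-08-16
-- dial.closeout() => 2038-08-31
-- dial.weekday() => Tuesday
-- dial.mhop(-5) => 2038-03-31
-- dial.yhop(7) => 2045-03-31
-- dial.drift(-250) => 2044-07-24


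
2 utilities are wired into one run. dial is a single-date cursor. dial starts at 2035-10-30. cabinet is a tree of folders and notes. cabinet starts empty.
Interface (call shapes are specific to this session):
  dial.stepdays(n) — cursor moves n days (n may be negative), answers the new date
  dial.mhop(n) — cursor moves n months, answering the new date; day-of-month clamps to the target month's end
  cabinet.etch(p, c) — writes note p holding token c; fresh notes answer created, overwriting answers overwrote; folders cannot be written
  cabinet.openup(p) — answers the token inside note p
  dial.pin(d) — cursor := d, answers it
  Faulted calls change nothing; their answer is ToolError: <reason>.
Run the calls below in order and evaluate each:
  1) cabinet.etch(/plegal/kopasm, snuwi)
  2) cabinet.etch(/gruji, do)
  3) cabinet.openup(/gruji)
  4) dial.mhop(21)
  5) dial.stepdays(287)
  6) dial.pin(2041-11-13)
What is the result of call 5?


;; cabinet.etch(p→/plegal/kopasm, c→snuwi) => ToolError: no parent
;; cabinet.etch(p→/gruji, c→do) => created
;; cabinet.openup(p→/gruji) => do
;; dial.mhop(n→21) => 2037-07-30
;; dial.stepdays(n→287) => 2038-05-13
;; dial.pin(d→2041-11-13) => 2041-11-13

Answer: 2038-05-13


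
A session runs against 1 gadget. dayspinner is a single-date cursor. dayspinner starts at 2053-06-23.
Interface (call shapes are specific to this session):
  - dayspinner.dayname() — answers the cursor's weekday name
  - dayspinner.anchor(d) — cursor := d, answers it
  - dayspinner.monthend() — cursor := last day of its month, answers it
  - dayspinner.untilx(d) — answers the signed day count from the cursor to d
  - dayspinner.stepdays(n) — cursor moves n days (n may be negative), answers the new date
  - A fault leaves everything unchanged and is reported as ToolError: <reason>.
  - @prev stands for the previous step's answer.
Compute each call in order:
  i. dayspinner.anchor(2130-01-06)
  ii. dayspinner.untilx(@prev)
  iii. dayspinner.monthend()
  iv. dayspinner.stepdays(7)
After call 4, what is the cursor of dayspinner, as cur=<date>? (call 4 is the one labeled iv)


>> anchor(2130-01-06)
<< 2130-01-06
>> untilx(@prev)
<< 0
>> monthend()
<< 2130-01-31
>> stepdays(7)
<< 2130-02-07

Answer: cur=2130-02-07


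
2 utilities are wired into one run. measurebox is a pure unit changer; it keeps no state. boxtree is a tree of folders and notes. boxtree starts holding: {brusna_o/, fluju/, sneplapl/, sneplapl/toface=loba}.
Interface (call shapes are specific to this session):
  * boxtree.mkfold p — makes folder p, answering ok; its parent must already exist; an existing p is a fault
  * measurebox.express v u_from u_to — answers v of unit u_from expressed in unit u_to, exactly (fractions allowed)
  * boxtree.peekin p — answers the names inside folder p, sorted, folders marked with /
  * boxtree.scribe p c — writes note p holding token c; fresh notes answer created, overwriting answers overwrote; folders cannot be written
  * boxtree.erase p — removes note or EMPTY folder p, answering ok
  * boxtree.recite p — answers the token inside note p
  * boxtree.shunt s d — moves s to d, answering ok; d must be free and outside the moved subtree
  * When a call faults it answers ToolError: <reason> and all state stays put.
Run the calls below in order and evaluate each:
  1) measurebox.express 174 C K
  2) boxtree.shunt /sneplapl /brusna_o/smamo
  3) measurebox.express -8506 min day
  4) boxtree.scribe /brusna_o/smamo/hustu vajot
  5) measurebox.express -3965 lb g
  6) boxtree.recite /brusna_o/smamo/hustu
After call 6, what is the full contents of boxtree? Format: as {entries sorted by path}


# 1. measurebox.express(v: 174, u_from: C, u_to: K) == 8943/20
# 2. boxtree.shunt(s: /sneplapl, d: /brusna_o/smamo) == ok
# 3. measurebox.express(v: -8506, u_from: min, u_to: day) == -4253/720
# 4. boxtree.scribe(p: /brusna_o/smamo/hustu, c: vajot) == created
# 5. measurebox.express(v: -3965, u_from: lb, u_to: g) == -35969874941/20000
# 6. boxtree.recite(p: /brusna_o/smamo/hustu) == vajot

Answer: {brusna_o/, brusna_o/smamo/, brusna_o/smamo/hustu=vajot, brusna_o/smamo/toface=loba, fluju/}


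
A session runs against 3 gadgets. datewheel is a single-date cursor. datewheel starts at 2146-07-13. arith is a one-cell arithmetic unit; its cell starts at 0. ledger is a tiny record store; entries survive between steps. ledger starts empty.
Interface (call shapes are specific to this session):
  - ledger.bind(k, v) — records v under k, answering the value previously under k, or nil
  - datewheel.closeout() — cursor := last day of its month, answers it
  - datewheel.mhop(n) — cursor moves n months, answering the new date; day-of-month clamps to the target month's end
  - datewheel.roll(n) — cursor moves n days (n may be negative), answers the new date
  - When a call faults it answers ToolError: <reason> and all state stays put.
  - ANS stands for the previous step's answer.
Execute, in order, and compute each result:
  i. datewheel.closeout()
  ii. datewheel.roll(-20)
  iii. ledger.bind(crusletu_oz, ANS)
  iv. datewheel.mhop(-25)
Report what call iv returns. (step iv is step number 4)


Do: datewheel.closeout[]
See: 2146-07-31
Do: datewheel.roll[n=-20]
See: 2146-07-11
Do: ledger.bind[k=crusletu_oz; v=ANS]
See: nil
Do: datewheel.mhop[n=-25]
See: 2144-06-11

Answer: 2144-06-11


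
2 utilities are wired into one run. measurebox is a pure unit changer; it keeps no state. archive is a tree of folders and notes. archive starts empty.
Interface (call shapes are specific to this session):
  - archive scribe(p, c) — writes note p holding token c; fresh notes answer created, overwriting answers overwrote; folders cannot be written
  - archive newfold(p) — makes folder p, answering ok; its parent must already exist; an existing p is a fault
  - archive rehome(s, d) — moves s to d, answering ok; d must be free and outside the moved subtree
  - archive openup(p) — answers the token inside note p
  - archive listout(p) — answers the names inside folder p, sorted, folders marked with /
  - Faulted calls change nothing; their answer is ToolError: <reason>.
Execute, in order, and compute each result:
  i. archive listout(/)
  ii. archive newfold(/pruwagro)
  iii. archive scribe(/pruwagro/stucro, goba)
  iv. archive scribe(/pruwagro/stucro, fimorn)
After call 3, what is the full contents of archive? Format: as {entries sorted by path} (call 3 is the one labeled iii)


Act: archive listout[/]
Obs: []
Act: archive newfold[/pruwagro]
Obs: ok
Act: archive scribe[/pruwagro/stucro; goba]
Obs: created
Act: archive scribe[/pruwagro/stucro; fimorn]
Obs: overwrote

Answer: {pruwagro/, pruwagro/stucro=goba}


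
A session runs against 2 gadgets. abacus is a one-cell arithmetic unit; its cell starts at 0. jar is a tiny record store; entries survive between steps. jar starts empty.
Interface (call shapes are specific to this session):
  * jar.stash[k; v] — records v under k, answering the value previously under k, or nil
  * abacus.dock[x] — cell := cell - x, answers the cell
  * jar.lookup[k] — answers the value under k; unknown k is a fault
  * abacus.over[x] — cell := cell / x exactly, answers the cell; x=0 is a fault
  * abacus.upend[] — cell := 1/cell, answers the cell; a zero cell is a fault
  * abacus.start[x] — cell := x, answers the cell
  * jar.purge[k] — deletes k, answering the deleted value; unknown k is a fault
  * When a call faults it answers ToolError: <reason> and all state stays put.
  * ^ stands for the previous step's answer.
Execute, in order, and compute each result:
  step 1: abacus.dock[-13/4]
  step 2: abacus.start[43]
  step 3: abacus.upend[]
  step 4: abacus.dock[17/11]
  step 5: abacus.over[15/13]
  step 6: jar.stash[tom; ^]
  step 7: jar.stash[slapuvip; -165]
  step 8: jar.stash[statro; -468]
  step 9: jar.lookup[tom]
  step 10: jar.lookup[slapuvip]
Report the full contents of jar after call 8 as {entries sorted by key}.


> abacus.dock x: -13/4
  13/4
> abacus.start x: 43
  43
> abacus.upend
  1/43
> abacus.dock x: 17/11
  -720/473
> abacus.over x: 15/13
  -624/473
> jar.stash k: tom v: ^
  nil
> jar.stash k: slapuvip v: -165
  nil
> jar.stash k: statro v: -468
  nil
> jar.lookup k: tom
  -624/473
> jar.lookup k: slapuvip
  -165

Answer: {slapuvip=-165, statro=-468, tom=-624/473}


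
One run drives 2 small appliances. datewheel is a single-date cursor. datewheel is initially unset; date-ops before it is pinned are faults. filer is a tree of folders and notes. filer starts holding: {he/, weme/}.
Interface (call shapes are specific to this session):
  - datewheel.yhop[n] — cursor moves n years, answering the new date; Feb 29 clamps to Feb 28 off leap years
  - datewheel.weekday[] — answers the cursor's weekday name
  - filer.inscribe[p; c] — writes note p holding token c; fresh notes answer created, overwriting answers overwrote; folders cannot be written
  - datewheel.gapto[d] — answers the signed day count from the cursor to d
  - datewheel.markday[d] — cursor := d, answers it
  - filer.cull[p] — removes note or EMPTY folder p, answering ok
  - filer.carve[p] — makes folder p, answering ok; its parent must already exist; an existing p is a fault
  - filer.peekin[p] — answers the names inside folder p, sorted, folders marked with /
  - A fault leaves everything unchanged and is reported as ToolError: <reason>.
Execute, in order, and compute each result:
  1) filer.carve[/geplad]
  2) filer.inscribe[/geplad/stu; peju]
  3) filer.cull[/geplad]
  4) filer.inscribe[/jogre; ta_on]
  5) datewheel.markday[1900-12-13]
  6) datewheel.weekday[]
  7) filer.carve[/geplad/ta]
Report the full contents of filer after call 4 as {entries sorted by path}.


Answer: {geplad/, geplad/stu=peju, he/, jogre=ta_on, weme/}

Derivation:
Then filer.carve on p: /geplad, giving ok.
Then filer.inscribe on p: /geplad/stu, c: peju, and observe created.
I try filer.cull on p: /geplad, yielding ToolError: not empty.
Calling filer.inscribe on p: /jogre, c: ta_on, which returns created.
I invoke datewheel.markday on d: 1900-12-13, and observe 1900-12-13.
I try datewheel.weekday, yielding Thursday.
I call filer.carve on p: /geplad/ta, and see ok.


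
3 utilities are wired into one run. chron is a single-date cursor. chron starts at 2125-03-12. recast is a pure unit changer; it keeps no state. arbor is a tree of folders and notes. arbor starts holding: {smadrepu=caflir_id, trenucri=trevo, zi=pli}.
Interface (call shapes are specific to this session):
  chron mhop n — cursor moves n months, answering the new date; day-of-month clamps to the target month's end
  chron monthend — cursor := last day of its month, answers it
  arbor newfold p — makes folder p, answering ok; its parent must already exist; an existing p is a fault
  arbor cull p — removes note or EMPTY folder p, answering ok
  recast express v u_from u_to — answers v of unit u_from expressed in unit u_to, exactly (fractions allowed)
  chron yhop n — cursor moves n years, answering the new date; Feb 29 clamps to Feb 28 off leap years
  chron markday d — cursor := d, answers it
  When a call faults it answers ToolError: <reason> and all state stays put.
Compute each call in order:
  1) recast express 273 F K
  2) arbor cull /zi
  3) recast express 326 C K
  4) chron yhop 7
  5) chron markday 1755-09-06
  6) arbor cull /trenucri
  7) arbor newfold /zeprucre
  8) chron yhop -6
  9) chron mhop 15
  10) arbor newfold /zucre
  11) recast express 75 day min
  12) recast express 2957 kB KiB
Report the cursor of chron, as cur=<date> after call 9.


>>> recast express v→273 u_from→F u_to→K
:: 73267/180
>>> arbor cull p→/zi
:: ok
>>> recast express v→326 u_from→C u_to→K
:: 11983/20
>>> chron yhop n→7
:: 2132-03-12
>>> chron markday d→1755-09-06
:: 1755-09-06
>>> arbor cull p→/trenucri
:: ok
>>> arbor newfold p→/zeprucre
:: ok
>>> chron yhop n→-6
:: 1749-09-06
>>> chron mhop n→15
:: 1750-12-06
>>> arbor newfold p→/zucre
:: ok
>>> recast express v→75 u_from→day u_to→min
:: 108000
>>> recast express v→2957 u_from→kB u_to→KiB
:: 369625/128

Answer: cur=1750-12-06


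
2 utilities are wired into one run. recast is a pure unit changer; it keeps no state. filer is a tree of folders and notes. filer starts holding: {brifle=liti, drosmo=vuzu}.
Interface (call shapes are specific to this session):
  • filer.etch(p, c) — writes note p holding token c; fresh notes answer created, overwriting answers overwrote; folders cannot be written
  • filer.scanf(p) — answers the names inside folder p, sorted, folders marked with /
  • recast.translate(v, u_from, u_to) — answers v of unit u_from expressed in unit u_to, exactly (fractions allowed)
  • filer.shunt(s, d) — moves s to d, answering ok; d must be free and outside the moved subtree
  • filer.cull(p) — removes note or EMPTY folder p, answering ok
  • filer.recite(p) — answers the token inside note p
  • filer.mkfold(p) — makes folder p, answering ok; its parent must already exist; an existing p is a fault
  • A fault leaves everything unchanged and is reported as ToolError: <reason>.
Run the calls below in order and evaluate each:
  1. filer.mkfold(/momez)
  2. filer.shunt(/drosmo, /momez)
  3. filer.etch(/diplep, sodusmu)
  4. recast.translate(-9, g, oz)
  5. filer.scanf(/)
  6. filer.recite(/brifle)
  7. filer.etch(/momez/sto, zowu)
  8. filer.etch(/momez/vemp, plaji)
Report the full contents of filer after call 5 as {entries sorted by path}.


// 1. filer.mkfold(p→/momez) == ok
// 2. filer.shunt(s→/drosmo, d→/momez) == ToolError: exists
// 3. filer.etch(p→/diplep, c→sodusmu) == created
// 4. recast.translate(v→-9, u_from→g, u_to→oz) == -14400000/45359237
// 5. filer.scanf(p→/) == [brifle, diplep, drosmo, momez/]
// 6. filer.recite(p→/brifle) == liti
// 7. filer.etch(p→/momez/sto, c→zowu) == created
// 8. filer.etch(p→/momez/vemp, c→plaji) == created

Answer: {brifle=liti, diplep=sodusmu, drosmo=vuzu, momez/}


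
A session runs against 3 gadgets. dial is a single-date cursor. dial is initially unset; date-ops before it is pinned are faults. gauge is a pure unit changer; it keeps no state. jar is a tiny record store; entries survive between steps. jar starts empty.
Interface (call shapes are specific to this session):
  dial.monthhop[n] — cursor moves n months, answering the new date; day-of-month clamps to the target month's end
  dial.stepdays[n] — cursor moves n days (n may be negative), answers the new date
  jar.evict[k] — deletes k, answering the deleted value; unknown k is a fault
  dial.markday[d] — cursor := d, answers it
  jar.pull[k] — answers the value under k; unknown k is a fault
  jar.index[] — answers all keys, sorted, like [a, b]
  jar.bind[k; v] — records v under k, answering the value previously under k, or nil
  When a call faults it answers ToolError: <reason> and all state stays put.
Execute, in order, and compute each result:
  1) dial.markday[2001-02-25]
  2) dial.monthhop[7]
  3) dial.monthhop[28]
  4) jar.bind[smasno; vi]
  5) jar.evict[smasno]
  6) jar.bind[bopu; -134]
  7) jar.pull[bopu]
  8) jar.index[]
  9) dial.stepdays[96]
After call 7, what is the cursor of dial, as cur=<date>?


;; dial.markday(d='2001-02-25') => 2001-02-25
;; dial.monthhop(n='7') => 2001-09-25
;; dial.monthhop(n='28') => 2004-01-25
;; jar.bind(k='smasno', v='vi') => nil
;; jar.evict(k='smasno') => vi
;; jar.bind(k='bopu', v='-134') => nil
;; jar.pull(k='bopu') => -134
;; jar.index() => [bopu]
;; dial.stepdays(n='96') => 2004-04-30

Answer: cur=2004-01-25


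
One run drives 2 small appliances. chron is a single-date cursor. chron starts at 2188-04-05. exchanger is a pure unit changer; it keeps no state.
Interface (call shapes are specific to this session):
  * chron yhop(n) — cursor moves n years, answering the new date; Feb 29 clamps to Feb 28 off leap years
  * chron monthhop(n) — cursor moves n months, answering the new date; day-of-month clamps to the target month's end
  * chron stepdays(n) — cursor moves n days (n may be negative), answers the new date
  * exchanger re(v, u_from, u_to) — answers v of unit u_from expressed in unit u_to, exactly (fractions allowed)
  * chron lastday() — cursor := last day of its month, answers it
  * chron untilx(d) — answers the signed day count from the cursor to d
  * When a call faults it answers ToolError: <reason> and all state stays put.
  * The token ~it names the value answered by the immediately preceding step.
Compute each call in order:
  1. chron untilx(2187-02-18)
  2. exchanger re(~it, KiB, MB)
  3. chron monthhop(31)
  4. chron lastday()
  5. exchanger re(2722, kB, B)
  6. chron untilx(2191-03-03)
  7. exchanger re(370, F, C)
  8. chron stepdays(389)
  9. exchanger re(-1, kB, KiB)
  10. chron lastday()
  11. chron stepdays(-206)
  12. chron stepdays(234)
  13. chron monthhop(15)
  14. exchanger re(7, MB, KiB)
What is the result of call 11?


;; 1. chron untilx(d=2187-02-18) : -412
;; 2. exchanger re(v=~it, u_from=KiB, u_to=MB) : -6592/15625
;; 3. chron monthhop(n=31) : 2190-11-05
;; 4. chron lastday() : 2190-11-30
;; 5. exchanger re(v=2722, u_from=kB, u_to=B) : 2722000
;; 6. chron untilx(d=2191-03-03) : 93
;; 7. exchanger re(v=370, u_from=F, u_to=C) : 1690/9
;; 8. chron stepdays(n=389) : 2191-12-24
;; 9. exchanger re(v=-1, u_from=kB, u_to=KiB) : -125/128
;; 10. chron lastday() : 2191-12-31
;; 11. chron stepdays(n=-206) : 2191-06-08
;; 12. chron stepdays(n=234) : 2192-01-28
;; 13. chron monthhop(n=15) : 2193-04-28
;; 14. exchanger re(v=7, u_from=MB, u_to=KiB) : 109375/16

Answer: 2191-06-08


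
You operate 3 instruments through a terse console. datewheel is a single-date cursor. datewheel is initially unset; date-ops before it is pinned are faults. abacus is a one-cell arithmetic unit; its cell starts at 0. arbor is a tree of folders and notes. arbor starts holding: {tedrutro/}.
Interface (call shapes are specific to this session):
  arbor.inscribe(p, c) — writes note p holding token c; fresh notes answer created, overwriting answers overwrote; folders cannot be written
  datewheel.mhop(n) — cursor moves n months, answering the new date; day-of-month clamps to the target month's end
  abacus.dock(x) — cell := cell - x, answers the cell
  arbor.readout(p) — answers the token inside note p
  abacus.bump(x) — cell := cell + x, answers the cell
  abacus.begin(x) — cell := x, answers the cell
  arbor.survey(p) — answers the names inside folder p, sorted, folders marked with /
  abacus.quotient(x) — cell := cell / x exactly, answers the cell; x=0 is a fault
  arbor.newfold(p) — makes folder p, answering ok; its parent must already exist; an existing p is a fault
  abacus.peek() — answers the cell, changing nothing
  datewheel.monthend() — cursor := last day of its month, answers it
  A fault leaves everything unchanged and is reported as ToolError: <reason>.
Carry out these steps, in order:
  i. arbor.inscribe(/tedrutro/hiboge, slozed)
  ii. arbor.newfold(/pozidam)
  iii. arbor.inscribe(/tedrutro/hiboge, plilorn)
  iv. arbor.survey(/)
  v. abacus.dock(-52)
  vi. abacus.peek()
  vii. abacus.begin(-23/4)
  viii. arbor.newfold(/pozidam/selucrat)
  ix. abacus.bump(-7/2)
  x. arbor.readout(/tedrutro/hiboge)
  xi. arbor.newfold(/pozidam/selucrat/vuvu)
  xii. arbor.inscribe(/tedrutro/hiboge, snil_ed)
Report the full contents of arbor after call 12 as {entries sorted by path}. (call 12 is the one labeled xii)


Answer: {pozidam/, pozidam/selucrat/, pozidam/selucrat/vuvu/, tedrutro/, tedrutro/hiboge=snil_ed}

Derivation:
Next I call arbor.inscribe passing p=/tedrutro/hiboge, c=slozed, and observe created.
Now I run arbor.newfold passing p=/pozidam, → ok.
Calling arbor.inscribe passing p=/tedrutro/hiboge, c=plilorn, — result: overwrote.
I call arbor.survey passing p=/, — result: [pozidam/, tedrutro/].
I use abacus.dock passing x=-52, and see 52.
I use abacus.peek, which returns 52.
Next I call abacus.begin passing x=-23/4, yielding -23/4.
I call arbor.newfold passing p=/pozidam/selucrat, — result: ok.
Next I call abacus.bump passing x=-7/2, — result: -37/4.
Invoking arbor.readout passing p=/tedrutro/hiboge, and observe plilorn.
Now I run arbor.newfold passing p=/pozidam/selucrat/vuvu, and see ok.
I run arbor.inscribe passing p=/tedrutro/hiboge, c=snil_ed, and see overwrote.


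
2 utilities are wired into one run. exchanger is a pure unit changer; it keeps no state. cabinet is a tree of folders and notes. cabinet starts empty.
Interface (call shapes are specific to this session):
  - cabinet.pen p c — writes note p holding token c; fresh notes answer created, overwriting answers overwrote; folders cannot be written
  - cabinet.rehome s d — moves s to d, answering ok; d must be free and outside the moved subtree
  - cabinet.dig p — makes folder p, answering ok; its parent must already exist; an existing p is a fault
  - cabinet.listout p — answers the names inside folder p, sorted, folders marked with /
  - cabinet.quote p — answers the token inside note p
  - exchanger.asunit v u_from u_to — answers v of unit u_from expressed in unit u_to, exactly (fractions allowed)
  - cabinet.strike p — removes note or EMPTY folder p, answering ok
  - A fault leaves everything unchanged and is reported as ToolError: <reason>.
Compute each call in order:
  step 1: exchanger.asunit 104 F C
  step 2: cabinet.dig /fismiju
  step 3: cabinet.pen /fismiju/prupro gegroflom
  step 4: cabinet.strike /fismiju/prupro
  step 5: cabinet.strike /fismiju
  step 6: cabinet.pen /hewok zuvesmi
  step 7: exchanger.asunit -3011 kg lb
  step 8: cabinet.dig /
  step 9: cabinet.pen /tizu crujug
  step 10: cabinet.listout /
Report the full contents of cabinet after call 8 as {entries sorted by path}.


I call exchanger.asunit on v=104, u_from=F, u_to=C, and observe 40.
I call cabinet.dig on p=/fismiju, and see ok.
Now I run cabinet.pen on p=/fismiju/prupro, c=gegroflom, yielding created.
I run cabinet.strike on p=/fismiju/prupro, giving ok.
I use cabinet.strike on p=/fismiju, — result: ok.
Calling cabinet.pen on p=/hewok, c=zuvesmi, and get created.
I run exchanger.asunit on v=-3011, u_from=kg, u_to=lb, yielding -301100000000/45359237.
I call cabinet.dig on p=/, which returns ToolError: exists.
Now I run cabinet.pen on p=/tizu, c=crujug, which returns created.
Invoking cabinet.listout on p=/, giving [hewok, tizu].

Answer: {hewok=zuvesmi}


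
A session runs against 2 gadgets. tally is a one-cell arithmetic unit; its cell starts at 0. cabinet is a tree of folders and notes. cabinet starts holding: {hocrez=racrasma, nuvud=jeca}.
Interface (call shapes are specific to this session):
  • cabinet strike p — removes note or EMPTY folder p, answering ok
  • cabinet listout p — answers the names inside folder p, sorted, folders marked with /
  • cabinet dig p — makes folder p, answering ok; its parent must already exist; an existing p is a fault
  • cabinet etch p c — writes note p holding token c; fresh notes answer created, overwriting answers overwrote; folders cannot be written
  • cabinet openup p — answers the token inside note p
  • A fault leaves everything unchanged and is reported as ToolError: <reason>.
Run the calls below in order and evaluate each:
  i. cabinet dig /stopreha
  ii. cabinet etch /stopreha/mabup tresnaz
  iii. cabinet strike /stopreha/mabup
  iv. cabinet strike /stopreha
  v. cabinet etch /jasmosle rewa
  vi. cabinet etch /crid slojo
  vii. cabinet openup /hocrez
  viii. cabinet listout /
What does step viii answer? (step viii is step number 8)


Answer: [crid, hocrez, jasmosle, nuvud]

Derivation:
> cabinet dig /stopreha
[out] ok
> cabinet etch /stopreha/mabup tresnaz
[out] created
> cabinet strike /stopreha/mabup
[out] ok
> cabinet strike /stopreha
[out] ok
> cabinet etch /jasmosle rewa
[out] created
> cabinet etch /crid slojo
[out] created
> cabinet openup /hocrez
[out] racrasma
> cabinet listout /
[out] [crid, hocrez, jasmosle, nuvud]


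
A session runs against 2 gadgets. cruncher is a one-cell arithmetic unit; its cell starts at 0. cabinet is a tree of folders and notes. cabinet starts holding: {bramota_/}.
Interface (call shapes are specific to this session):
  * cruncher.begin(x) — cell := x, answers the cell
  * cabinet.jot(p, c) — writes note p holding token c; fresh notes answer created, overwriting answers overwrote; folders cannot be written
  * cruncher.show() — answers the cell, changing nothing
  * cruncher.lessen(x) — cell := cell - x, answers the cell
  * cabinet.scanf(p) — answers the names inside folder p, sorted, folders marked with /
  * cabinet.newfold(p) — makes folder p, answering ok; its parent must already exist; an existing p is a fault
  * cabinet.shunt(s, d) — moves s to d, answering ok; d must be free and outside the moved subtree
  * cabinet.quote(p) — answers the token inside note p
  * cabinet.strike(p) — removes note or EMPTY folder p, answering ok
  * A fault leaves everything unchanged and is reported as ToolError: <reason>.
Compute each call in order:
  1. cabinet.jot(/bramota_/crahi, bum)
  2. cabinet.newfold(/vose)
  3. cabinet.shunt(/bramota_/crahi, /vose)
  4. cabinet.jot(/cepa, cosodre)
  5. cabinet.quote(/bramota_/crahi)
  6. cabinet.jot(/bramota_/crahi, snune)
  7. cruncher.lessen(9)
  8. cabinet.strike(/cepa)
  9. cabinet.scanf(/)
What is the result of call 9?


% 1. cabinet.jot(/bramota_/crahi, bum) ~> created
% 2. cabinet.newfold(/vose) ~> ok
% 3. cabinet.shunt(/bramota_/crahi, /vose) ~> ToolError: exists
% 4. cabinet.jot(/cepa, cosodre) ~> created
% 5. cabinet.quote(/bramota_/crahi) ~> bum
% 6. cabinet.jot(/bramota_/crahi, snune) ~> overwrote
% 7. cruncher.lessen(9) ~> -9
% 8. cabinet.strike(/cepa) ~> ok
% 9. cabinet.scanf(/) ~> [bramota_/, vose/]

Answer: [bramota_/, vose/]


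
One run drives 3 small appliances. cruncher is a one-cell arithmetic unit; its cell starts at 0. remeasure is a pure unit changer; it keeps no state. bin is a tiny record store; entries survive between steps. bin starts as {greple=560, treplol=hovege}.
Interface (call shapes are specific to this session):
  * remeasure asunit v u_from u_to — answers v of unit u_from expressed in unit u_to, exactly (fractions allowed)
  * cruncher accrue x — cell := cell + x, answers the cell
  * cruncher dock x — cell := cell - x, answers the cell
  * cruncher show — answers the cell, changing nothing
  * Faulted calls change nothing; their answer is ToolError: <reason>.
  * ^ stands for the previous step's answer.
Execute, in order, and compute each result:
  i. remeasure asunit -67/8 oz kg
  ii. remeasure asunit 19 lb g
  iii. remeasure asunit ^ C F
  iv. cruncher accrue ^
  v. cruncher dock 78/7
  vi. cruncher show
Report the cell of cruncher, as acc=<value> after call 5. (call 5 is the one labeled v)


Answer: acc=54368006689/3500000

Derivation:
>> remeasure asunit(v→-67/8, u_from→oz, u_to→kg)
<< -3039068879/12800000000
>> remeasure asunit(v→19, u_from→lb, u_to→g)
<< 861825503/100000
>> remeasure asunit(v→^, u_from→C, u_to→F)
<< 7772429527/500000
>> cruncher accrue(x→^)
<< 7772429527/500000
>> cruncher dock(x→78/7)
<< 54368006689/3500000
>> cruncher show()
<< 54368006689/3500000


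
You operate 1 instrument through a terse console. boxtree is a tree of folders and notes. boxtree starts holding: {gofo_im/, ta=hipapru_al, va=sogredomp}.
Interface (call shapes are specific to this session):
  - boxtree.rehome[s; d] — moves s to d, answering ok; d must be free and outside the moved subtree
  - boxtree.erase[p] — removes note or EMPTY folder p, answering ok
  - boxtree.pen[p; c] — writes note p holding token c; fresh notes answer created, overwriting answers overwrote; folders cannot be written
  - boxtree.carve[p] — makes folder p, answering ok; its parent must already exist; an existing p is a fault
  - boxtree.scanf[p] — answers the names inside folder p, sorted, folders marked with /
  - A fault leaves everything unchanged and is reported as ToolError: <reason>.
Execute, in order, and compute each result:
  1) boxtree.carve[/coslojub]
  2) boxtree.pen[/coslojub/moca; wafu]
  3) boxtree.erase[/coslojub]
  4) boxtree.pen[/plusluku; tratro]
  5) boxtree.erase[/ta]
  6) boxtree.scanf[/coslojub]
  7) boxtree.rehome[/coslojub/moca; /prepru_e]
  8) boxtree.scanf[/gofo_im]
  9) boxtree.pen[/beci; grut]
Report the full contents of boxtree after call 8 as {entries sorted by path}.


;; boxtree.carve(p→/coslojub) : ok
;; boxtree.pen(p→/coslojub/moca, c→wafu) : created
;; boxtree.erase(p→/coslojub) : ToolError: not empty
;; boxtree.pen(p→/plusluku, c→tratro) : created
;; boxtree.erase(p→/ta) : ok
;; boxtree.scanf(p→/coslojub) : [moca]
;; boxtree.rehome(s→/coslojub/moca, d→/prepru_e) : ok
;; boxtree.scanf(p→/gofo_im) : []
;; boxtree.pen(p→/beci, c→grut) : created

Answer: {coslojub/, gofo_im/, plusluku=tratro, prepru_e=wafu, va=sogredomp}


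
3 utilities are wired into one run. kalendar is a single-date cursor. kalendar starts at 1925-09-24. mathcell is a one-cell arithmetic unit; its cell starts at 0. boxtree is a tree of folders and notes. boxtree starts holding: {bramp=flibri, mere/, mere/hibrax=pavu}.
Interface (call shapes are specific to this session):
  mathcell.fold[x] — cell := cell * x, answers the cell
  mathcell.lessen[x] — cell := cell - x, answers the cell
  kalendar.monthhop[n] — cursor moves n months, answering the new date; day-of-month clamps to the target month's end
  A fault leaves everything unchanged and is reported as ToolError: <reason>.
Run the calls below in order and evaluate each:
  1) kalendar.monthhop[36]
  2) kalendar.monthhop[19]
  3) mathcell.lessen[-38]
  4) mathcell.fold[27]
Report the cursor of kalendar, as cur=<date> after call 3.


Answer: cur=1930-04-24

Derivation:
Act: kalendar.monthhop[n='36']
Obs: 1928-09-24
Act: kalendar.monthhop[n='19']
Obs: 1930-04-24
Act: mathcell.lessen[x='-38']
Obs: 38
Act: mathcell.fold[x='27']
Obs: 1026


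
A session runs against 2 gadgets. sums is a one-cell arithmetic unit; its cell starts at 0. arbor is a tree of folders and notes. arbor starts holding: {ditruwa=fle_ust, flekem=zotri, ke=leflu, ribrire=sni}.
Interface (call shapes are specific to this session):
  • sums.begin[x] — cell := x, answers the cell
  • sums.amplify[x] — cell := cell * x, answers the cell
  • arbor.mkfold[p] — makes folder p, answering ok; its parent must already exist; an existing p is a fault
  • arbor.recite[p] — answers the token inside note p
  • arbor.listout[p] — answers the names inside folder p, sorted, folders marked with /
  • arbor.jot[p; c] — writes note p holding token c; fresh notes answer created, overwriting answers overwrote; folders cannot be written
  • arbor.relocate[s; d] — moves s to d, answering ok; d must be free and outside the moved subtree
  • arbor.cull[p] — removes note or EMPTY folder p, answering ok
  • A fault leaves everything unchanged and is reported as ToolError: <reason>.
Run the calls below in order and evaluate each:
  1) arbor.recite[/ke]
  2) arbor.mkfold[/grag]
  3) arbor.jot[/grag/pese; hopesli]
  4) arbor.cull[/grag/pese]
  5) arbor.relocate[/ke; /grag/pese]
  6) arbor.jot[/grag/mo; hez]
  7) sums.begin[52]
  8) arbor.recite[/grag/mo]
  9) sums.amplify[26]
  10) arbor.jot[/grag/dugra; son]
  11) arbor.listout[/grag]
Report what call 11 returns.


>> recite(p=/ke)
<< leflu
>> mkfold(p=/grag)
<< ok
>> jot(p=/grag/pese, c=hopesli)
<< created
>> cull(p=/grag/pese)
<< ok
>> relocate(s=/ke, d=/grag/pese)
<< ok
>> jot(p=/grag/mo, c=hez)
<< created
>> begin(x=52)
<< 52
>> recite(p=/grag/mo)
<< hez
>> amplify(x=26)
<< 1352
>> jot(p=/grag/dugra, c=son)
<< created
>> listout(p=/grag)
<< [dugra, mo, pese]

Answer: [dugra, mo, pese]


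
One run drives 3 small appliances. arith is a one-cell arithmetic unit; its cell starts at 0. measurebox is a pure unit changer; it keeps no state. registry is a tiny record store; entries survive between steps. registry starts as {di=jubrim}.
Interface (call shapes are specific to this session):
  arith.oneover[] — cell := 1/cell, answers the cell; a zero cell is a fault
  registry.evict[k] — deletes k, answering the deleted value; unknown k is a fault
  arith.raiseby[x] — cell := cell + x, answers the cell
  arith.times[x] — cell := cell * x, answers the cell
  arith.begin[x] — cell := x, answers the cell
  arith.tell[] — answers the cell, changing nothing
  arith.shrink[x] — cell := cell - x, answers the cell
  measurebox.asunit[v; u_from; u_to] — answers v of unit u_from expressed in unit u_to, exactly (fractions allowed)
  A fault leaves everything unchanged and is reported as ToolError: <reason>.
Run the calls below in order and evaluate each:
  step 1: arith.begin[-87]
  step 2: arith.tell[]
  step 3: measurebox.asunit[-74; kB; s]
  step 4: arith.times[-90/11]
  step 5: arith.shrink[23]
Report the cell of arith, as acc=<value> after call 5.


Answer: acc=7577/11

Derivation:
Next I call arith.begin with -87, and see -87.
Using arith.tell, giving -87.
Using measurebox.asunit with -74, kB, s, and get ToolError: incompatible units.
I try arith.times with -90/11, and see 7830/11.
I try arith.shrink with 23, and observe 7577/11.
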